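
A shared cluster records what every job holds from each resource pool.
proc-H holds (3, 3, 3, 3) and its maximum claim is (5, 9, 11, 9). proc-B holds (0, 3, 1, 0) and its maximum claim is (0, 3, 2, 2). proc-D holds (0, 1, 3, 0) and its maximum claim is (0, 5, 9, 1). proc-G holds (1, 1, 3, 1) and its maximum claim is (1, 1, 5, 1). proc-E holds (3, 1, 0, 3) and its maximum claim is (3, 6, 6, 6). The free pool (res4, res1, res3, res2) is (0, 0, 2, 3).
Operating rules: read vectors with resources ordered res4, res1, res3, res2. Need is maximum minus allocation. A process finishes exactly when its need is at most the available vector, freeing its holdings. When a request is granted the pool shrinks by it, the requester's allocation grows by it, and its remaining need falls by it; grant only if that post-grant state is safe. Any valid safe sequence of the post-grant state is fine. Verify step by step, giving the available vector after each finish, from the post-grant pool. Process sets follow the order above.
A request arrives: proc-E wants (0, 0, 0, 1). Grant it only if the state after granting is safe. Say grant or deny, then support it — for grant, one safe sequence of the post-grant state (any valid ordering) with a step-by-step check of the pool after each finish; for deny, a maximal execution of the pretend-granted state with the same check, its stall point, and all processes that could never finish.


GRANT: granting preserves safety; a valid post-grant sequence is proc-B, proc-G, proc-D, proc-E, proc-H.
Key observation: the grant leaves (0, 0, 2, 2) free — enough for proc-B, whose release restarts the cascade.
Step-by-step check of the post-grant state:
  pool = (0, 0, 2, 2)
  proc-B: need (0, 0, 1, 2) fits (0, 0, 2, 2); releases (0, 3, 1, 0), pool now (0, 3, 3, 2)
  proc-G: need (0, 0, 2, 0) fits (0, 3, 3, 2); releases (1, 1, 3, 1), pool now (1, 4, 6, 3)
  proc-D: need (0, 4, 6, 1) fits (1, 4, 6, 3); releases (0, 1, 3, 0), pool now (1, 5, 9, 3)
  proc-E: need (0, 5, 6, 2) fits (1, 5, 9, 3); releases (3, 1, 0, 4), pool now (4, 6, 9, 7)
  proc-H: need (2, 6, 8, 6) fits (4, 6, 9, 7); releases (3, 3, 3, 3), pool now (7, 9, 12, 10)


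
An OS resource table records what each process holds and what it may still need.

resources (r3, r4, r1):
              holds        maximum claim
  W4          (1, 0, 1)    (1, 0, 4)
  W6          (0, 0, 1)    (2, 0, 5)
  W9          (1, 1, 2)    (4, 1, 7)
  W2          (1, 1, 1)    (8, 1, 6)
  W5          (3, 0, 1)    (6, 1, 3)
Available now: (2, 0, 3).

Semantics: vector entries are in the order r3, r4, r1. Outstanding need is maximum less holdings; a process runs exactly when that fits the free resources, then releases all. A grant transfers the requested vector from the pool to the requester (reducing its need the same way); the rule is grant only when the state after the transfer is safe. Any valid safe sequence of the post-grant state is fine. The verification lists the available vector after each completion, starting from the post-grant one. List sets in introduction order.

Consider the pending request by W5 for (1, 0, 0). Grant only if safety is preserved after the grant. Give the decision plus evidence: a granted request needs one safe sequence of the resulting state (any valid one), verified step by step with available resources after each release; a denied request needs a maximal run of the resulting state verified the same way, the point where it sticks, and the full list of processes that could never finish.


DENY — the pretend-granted state is unsafe.
Key observation: after W4, W6 the pool peaks at (2, 0, 5), and each blocked process is short somewhere: W9 on r3; W2 on r3; W5 on r4.
Pretend the grant happened; the run W4, W6 goes as far as possible. Step-by-step check:
  pool = (1, 0, 3)
  W4: need (0, 0, 3) fits (1, 0, 3); releases (1, 0, 1), pool now (2, 0, 4)
  W6: need (2, 0, 4) fits (2, 0, 4); releases (0, 0, 1), pool now (2, 0, 5)
  W9 still needs (3, 0, 5) but only (2, 0, 5) is free — short on r3
  W2 still needs (7, 0, 5) but only (2, 0, 5) is free — short on r3
  W5 still needs (2, 1, 2) but only (2, 0, 5) is free — short on r4
Had the request been granted, W9, W2 and W5 could never finish.


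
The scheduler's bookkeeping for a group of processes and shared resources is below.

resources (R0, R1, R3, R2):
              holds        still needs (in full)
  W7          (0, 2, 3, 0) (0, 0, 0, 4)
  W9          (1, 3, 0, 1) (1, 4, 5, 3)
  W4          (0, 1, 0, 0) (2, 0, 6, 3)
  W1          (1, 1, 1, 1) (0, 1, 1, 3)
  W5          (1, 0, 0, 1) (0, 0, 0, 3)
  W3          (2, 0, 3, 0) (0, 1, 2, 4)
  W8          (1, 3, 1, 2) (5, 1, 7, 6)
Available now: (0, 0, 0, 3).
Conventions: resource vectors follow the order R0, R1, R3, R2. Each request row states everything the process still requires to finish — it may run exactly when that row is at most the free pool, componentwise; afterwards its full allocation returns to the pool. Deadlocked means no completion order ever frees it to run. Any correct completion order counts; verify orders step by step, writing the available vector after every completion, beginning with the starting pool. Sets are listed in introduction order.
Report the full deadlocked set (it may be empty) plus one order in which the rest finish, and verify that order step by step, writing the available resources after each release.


Nothing here is deadlocked.
Key observation: no deadlock: W5 fits now, and the freed resources carry the rest through.
One completion order for the rest: W5, W7, W1, W3, W4, W9, W8. Walking it through:
  pool = (0, 0, 0, 3)
  W5 needs (0, 0, 0, 3) <= (0, 0, 0, 3) -> finishes; pool += (1, 0, 0, 1) = (1, 0, 0, 4)
  W7 needs (0, 0, 0, 4) <= (1, 0, 0, 4) -> finishes; pool += (0, 2, 3, 0) = (1, 2, 3, 4)
  W1 needs (0, 1, 1, 3) <= (1, 2, 3, 4) -> finishes; pool += (1, 1, 1, 1) = (2, 3, 4, 5)
  W3 needs (0, 1, 2, 4) <= (2, 3, 4, 5) -> finishes; pool += (2, 0, 3, 0) = (4, 3, 7, 5)
  W4 needs (2, 0, 6, 3) <= (4, 3, 7, 5) -> finishes; pool += (0, 1, 0, 0) = (4, 4, 7, 5)
  W9 needs (1, 4, 5, 3) <= (4, 4, 7, 5) -> finishes; pool += (1, 3, 0, 1) = (5, 7, 7, 6)
  W8 needs (5, 1, 7, 6) <= (5, 7, 7, 6) -> finishes; pool += (1, 3, 1, 2) = (6, 10, 8, 8)


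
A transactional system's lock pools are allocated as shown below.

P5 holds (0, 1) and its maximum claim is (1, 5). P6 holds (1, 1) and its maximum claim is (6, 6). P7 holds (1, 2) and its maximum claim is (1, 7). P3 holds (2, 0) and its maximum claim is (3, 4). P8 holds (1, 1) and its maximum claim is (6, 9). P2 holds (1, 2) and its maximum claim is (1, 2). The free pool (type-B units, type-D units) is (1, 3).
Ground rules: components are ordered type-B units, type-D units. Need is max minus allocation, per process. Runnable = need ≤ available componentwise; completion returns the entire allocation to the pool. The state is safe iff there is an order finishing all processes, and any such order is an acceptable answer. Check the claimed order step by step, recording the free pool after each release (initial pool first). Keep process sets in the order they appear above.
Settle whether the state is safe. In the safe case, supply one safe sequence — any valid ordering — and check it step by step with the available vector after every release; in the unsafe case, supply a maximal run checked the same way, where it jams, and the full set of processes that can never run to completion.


SAFE, for example via the order P2, P5, P3, P7, P8, P6.
Key observation: the first exact fit in this order is P8 — it needs (5, 8) with (5, 8) free, meeting a requested resource to the last unit.
Verifying each step:
  pool = (1, 3)
  P2: need (0, 0) fits (1, 3); releases (1, 2), pool now (2, 5)
  P5: need (1, 4) fits (2, 5); releases (0, 1), pool now (2, 6)
  P3: need (1, 4) fits (2, 6); releases (2, 0), pool now (4, 6)
  P7: need (0, 5) fits (4, 6); releases (1, 2), pool now (5, 8)
  P8: need (5, 8) fits (5, 8); releases (1, 1), pool now (6, 9)
  P6: need (5, 5) fits (6, 9); releases (1, 1), pool now (7, 10)


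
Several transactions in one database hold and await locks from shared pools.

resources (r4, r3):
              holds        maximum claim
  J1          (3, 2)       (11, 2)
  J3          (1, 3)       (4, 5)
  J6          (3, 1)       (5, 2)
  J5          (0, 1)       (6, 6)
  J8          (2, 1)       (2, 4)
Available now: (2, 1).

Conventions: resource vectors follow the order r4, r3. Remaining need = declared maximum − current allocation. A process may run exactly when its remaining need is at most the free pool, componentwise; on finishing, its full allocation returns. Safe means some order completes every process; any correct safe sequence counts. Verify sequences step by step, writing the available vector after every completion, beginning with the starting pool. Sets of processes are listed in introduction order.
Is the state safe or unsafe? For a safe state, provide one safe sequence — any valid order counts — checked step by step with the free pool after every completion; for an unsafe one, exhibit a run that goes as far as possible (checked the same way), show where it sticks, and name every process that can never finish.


The state is SAFE; one workable sequence: J6, J3, J8, J1, J5.
Key observation: reading the order forward, J6 is the first process whose need (2, 1) meets the free pool (2, 1) exactly on a resource it requests.
Check, step by step:
  pool = (2, 1)
  J6: need (2, 1) fits (2, 1); releases (3, 1), pool now (5, 2)
  J3: need (3, 2) fits (5, 2); releases (1, 3), pool now (6, 5)
  J8: need (0, 3) fits (6, 5); releases (2, 1), pool now (8, 6)
  J1: need (8, 0) fits (8, 6); releases (3, 2), pool now (11, 8)
  J5: need (6, 5) fits (11, 8); releases (0, 1), pool now (11, 9)


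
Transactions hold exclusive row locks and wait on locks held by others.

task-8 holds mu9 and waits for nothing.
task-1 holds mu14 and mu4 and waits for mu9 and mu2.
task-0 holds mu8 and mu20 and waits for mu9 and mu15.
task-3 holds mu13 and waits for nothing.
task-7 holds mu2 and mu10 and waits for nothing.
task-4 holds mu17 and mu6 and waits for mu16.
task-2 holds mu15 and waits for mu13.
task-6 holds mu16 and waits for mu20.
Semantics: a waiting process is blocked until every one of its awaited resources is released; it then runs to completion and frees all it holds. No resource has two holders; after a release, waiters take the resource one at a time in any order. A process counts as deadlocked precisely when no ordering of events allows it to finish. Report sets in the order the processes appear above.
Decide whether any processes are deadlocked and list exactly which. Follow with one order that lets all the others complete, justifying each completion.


The deadlocked set is empty.
Key observation: every chain of waits terminates; starting from the processes that wait on nothing, all the rest unlock in turn.
A valid finishing order for the others: task-3, task-7, task-8, task-2, task-0, task-1, task-6, task-4.
Check, step by step:
  task-3: no waits; runs immediately, freeing mu13
  task-7: no waits; runs immediately, freeing mu2 and mu10
  task-8: no waits; runs immediately, freeing mu9
  task-2 waits on mu13 — all released -> runs and releases mu15
  task-0 waits on mu9 and mu15 — all released -> runs and releases mu8 and mu20
  task-1 waits on mu9 and mu2 — all released -> runs and releases mu14 and mu4
  task-6 waits on mu20 — all released -> runs and releases mu16
  task-4 waits on mu16 — all released -> runs and releases mu17 and mu6


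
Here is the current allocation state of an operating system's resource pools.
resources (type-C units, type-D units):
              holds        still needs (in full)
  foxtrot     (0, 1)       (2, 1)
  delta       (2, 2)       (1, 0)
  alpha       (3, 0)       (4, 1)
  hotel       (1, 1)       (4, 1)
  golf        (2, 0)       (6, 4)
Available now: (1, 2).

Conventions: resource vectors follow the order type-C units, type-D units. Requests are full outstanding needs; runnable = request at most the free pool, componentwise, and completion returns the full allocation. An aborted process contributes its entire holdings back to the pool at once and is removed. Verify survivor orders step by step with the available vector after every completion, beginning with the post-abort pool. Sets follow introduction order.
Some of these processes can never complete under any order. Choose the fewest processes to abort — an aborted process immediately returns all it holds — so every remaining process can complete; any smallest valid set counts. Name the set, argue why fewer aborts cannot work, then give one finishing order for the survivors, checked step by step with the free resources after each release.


The answer: abort hotel.
Key observation: the returned (1, 1) from hotel is what brings alpha — unrunnable before, under any order — into play at step 2.
No smaller set exists: with zero aborts the deadlock remains.
One survivor order: delta, alpha, golf, foxtrot. Step-by-step check (post-abort pool first):
  pool = (2, 3)
  delta: need (1, 0) fits (2, 3); releases (2, 2), pool now (4, 5)
  alpha: need (4, 1) fits (4, 5); releases (3, 0), pool now (7, 5)
  golf: need (6, 4) fits (7, 5); releases (2, 0), pool now (9, 5)
  foxtrot: need (2, 1) fits (9, 5); releases (0, 1), pool now (9, 6)


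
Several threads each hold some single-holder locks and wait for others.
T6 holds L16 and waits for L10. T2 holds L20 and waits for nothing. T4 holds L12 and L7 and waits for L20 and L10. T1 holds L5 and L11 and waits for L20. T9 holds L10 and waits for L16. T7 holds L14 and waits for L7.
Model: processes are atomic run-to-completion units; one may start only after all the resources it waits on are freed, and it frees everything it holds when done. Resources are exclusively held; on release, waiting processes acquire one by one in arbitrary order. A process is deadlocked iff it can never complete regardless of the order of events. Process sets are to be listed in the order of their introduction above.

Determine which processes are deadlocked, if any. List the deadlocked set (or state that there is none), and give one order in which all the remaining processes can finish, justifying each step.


Deadlocked: T6, T4, T9 and T7.
Key observation: the cycle T6 -> T9 -> T6 can never break — each member waits on the next; T4 and T7 wait into the deadlock from upstream.
The rest can finish in the order T2, T1.
Verifying each step:
  T2 waits on nothing -> runs at once and releases L20
  T1: everything it awaited (L20) is free; runs, freeing L5 and L11


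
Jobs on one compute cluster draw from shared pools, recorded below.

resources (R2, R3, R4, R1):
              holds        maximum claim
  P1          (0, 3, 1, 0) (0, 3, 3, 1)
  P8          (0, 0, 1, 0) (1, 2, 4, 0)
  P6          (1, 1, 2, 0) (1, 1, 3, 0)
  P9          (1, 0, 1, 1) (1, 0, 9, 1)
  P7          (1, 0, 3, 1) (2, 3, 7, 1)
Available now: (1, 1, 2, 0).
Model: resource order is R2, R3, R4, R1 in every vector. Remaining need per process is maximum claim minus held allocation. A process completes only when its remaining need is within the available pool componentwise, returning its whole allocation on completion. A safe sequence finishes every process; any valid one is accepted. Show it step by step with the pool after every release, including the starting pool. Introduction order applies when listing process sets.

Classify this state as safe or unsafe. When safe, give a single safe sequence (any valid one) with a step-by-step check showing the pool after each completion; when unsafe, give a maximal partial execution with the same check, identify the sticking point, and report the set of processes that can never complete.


UNSAFE — no complete ordering exists.
Key observation: after P6, P8 the pool peaks at (2, 2, 5, 0), and each blocked process is short somewhere: P1 on R1; P9 on R4; P7 on R3.
A maximal execution: P6, P8 — then nothing else fits. Verifying each step:
  pool = (1, 1, 2, 0)
  P6: need (0, 0, 1, 0) fits (1, 1, 2, 0); releases (1, 1, 2, 0), pool now (2, 2, 4, 0)
  P8: need (1, 2, 3, 0) fits (2, 2, 4, 0); releases (0, 0, 1, 0), pool now (2, 2, 5, 0)
  P1 still needs (0, 0, 2, 1) but only (2, 2, 5, 0) is free — short on R1
  P9 still needs (0, 0, 8, 0) but only (2, 2, 5, 0) is free — short on R4
  P7 still needs (1, 3, 4, 0) but only (2, 2, 5, 0) is free — short on R3
Processes that can never finish: P1, P9 and P7.


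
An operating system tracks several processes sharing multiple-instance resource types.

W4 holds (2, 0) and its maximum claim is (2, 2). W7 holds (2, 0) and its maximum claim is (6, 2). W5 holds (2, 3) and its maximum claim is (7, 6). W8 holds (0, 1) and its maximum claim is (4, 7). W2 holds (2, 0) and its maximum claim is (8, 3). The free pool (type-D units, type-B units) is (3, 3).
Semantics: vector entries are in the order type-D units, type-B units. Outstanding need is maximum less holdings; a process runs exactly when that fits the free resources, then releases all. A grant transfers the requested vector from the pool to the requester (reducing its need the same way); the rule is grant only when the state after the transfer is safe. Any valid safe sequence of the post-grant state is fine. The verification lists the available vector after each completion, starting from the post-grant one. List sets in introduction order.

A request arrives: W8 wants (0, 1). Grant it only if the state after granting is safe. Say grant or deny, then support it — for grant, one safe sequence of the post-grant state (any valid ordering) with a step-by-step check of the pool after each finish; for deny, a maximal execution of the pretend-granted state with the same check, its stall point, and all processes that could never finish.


DENY: after the grant no complete ordering would exist.
Key observation: no order helps: past W4, W7, the free pool tops out at (7, 2), below what each blocked process needs in type-B units.
After a pretend grant, a maximal execution: W4, W7 — then nothing else fits. Check, step by step:
  pool = (3, 2)
  W4: need (0, 2) fits (3, 2); releases (2, 0), pool now (5, 2)
  W7: need (4, 2) fits (5, 2); releases (2, 0), pool now (7, 2)
  W5 still needs (5, 3) but only (7, 2) is free — short on type-B units
  W8 still needs (4, 5) but only (7, 2) is free — short on type-B units
  W2 still needs (6, 3) but only (7, 2) is free — short on type-B units
Had the request been granted, W5, W8 and W2 could never finish.


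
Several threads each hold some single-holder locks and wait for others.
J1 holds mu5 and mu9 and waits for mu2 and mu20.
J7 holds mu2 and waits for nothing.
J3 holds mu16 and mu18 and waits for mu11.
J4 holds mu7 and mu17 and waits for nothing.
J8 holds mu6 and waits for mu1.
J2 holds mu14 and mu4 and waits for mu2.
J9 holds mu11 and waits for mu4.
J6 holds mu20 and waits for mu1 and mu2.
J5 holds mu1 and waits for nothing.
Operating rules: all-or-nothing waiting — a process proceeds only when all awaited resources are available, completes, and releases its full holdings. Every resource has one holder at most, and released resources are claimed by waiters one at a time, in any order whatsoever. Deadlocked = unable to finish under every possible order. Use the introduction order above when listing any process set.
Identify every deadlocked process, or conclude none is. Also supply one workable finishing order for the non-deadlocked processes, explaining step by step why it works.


Nothing here is deadlocked.
Key observation: the waits form no ring: some process can always run, and its releases unblock the others one by one.
A valid finishing order for the others: J7, J5, J8, J6, J2, J1, J9, J3, J4.
Verifying each step:
  run J7 (it waits on nothing); releases mu2
  run J5 (it waits on nothing); releases mu1
  J8 waits on mu1 — all released -> runs and releases mu6
  J6 waits on mu1 and mu2 — all released -> runs and releases mu20
  J2 waits on mu2 — all released -> runs and releases mu14 and mu4
  J1 waits on mu2 and mu20 — all released -> runs and releases mu5 and mu9
  J9 waits on mu4 — all released -> runs and releases mu11
  J3 waits on mu11 — all released -> runs and releases mu16 and mu18
  run J4 (it waits on nothing); releases mu7 and mu17


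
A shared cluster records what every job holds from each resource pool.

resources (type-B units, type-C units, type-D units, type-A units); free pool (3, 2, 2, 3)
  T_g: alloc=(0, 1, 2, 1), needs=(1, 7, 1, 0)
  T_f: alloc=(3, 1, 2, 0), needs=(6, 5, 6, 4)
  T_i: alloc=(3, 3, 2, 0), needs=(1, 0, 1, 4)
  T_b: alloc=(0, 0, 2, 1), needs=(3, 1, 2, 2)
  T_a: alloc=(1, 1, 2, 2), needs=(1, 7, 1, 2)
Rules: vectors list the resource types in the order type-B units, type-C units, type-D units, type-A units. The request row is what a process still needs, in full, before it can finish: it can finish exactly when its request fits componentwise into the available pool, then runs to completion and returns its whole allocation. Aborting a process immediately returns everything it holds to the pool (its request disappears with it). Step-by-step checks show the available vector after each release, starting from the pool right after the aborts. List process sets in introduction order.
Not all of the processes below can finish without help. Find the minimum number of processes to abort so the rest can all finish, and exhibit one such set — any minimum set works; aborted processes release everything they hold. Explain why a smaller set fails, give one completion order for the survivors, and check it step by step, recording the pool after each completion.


Abort T_a.
Key observation: T_g had no path to completion before; after the abort of T_a ((1, 1, 2, 2) returned), step 4 is where it fits.
Minimality: the empty abort set fails — the state is deadlocked as it stands.
One survivor order: T_i, T_f, T_b, T_g. Walking it through (post-abort pool first):
  pool = (4, 3, 4, 5)
  run T_i (needs (1, 0, 1, 4), free (4, 3, 4, 5)); after release of (3, 3, 2, 0) the pool is (7, 6, 6, 5)
  run T_f (needs (6, 5, 6, 4), free (7, 6, 6, 5)); after release of (3, 1, 2, 0) the pool is (10, 7, 8, 5)
  run T_b (needs (3, 1, 2, 2), free (10, 7, 8, 5)); after release of (0, 0, 2, 1) the pool is (10, 7, 10, 6)
  run T_g (needs (1, 7, 1, 0), free (10, 7, 10, 6)); after release of (0, 1, 2, 1) the pool is (10, 8, 12, 7)


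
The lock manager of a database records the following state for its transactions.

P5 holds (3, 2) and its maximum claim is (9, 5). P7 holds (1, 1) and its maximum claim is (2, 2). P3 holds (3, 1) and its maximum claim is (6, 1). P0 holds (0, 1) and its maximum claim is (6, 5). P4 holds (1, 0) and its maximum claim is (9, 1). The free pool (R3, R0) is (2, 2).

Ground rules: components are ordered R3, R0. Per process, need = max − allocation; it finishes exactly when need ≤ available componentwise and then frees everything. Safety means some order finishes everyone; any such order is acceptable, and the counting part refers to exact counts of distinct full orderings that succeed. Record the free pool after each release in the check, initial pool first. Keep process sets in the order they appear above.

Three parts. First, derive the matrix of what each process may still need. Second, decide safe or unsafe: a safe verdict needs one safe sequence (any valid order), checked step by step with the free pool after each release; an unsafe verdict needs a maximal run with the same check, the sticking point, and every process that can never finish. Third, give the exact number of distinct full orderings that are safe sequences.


(1) Outstanding need per process (order R3, R0):
  P5: (6, 3)
  P7: (1, 1)
  P3: (3, 0)
  P0: (6, 4)
  P4: (8, 1)
(2) SAFE, for example via the order P7, P3, P0, P5, P4.
Key observation: at P3 the run first touches a limit — (3, 0) against (3, 3), exact on a resource it actually requests.
Check, step by step:
  pool = (2, 2)
  P7: need (1, 1) fits (2, 2); releases (1, 1), pool now (3, 3)
  P3: need (3, 0) fits (3, 3); releases (3, 1), pool now (6, 4)
  P0: need (6, 4) fits (6, 4); releases (0, 1), pool now (6, 5)
  P5: need (6, 3) fits (6, 5); releases (3, 2), pool now (9, 7)
  P4: need (8, 1) fits (9, 7); releases (1, 0), pool now (10, 7)
(3) Precisely 3 of the possible complete orderings are safe sequences.


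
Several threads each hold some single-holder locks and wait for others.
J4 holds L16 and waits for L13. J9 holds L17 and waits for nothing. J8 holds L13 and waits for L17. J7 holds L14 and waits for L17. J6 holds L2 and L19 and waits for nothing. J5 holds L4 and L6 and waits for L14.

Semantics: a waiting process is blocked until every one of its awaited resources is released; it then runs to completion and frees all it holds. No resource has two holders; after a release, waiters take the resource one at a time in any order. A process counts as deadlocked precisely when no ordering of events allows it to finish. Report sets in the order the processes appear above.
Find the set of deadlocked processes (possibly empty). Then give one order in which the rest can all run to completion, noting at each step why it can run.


Nothing here is deadlocked.
Key observation: the wait relation is loop-free; peeling off processes with no waits unwinds the whole state.
One completion order for the rest: J6, J9, J7, J5, J8, J4.
Walking it through:
  J6: no waits; runs immediately, freeing L2 and L19
  J9: no waits; runs immediately, freeing L17
  J7: everything it awaited (L17) is free; runs, freeing L14
  J5: everything it awaited (L14) is free; runs, freeing L4 and L6
  J8: everything it awaited (L17) is free; runs, freeing L13
  J4: everything it awaited (L13) is free; runs, freeing L16


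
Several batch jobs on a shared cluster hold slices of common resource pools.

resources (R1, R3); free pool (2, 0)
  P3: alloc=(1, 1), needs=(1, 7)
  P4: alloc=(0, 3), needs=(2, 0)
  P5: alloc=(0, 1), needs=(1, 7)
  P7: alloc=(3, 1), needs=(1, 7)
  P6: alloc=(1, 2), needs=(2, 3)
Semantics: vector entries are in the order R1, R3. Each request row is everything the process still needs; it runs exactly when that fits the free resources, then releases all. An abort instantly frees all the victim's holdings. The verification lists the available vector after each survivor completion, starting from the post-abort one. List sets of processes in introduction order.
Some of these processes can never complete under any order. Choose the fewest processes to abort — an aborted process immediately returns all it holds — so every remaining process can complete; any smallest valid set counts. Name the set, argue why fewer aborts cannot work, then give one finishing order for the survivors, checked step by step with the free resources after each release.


The answer: abort P3 and P5.
Key observation: the returned (1, 2) from P3 and P5 is what brings P7 — unrunnable before, under any order — into play at step 3.
Minimality, checking each single-abort alternative: P3 alone leaves P5 blocked (short on R3); P4 alone leaves P3 blocked (short on R3); P5 alone leaves P3 blocked (short on R3); P7 alone leaves P3 blocked (short on R3); P6 alone leaves P3 blocked (short on R3).
The survivors complete as P4, P6, P7. Step-by-step check (starting from the post-abort pool):
  pool = (3, 2)
  run P4 (needs (2, 0), free (3, 2)); after release of (0, 3) the pool is (3, 5)
  run P6 (needs (2, 3), free (3, 5)); after release of (1, 2) the pool is (4, 7)
  run P7 (needs (1, 7), free (4, 7)); after release of (3, 1) the pool is (7, 8)


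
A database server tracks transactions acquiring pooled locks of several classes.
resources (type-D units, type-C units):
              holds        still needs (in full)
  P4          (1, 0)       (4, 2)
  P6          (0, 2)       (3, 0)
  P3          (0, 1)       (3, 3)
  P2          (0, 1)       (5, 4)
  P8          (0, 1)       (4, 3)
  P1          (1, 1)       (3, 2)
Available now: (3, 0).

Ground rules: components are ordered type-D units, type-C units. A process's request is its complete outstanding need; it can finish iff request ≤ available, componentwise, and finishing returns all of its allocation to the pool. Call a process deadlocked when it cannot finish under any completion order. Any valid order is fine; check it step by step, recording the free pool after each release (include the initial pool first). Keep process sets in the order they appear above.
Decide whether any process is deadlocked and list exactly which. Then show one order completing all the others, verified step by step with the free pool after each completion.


The deadlocked set is empty.
Key observation: no deadlock: P6 fits now, and the freed resources carry the rest through.
One completion order for the rest: P6, P1, P8, P4, P2, P3. Walking it through:
  pool = (3, 0)
  P6: need (3, 0) fits (3, 0); releases (0, 2), pool now (3, 2)
  P1: need (3, 2) fits (3, 2); releases (1, 1), pool now (4, 3)
  P8: need (4, 3) fits (4, 3); releases (0, 1), pool now (4, 4)
  P4: need (4, 2) fits (4, 4); releases (1, 0), pool now (5, 4)
  P2: need (5, 4) fits (5, 4); releases (0, 1), pool now (5, 5)
  P3: need (3, 3) fits (5, 5); releases (0, 1), pool now (5, 6)


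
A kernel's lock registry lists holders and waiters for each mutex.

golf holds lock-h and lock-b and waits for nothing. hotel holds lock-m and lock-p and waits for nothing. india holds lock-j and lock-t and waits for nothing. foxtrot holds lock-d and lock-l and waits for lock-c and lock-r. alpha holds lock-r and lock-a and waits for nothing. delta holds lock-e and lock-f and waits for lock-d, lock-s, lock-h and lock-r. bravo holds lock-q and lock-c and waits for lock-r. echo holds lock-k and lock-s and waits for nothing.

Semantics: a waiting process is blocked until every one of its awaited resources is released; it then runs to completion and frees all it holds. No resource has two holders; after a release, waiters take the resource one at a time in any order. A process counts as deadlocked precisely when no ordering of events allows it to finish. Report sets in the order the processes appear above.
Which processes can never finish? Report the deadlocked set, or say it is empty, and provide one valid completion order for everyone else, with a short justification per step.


No process is deadlocked.
Key observation: although several processes wait, no cycle exists — each chain bottoms out at a free runner.
A valid finishing order for the others: alpha, golf, bravo, foxtrot, echo, india, delta, hotel.
Check, step by step:
  alpha waits on nothing -> runs at once and releases lock-r and lock-a
  golf waits on nothing -> runs at once and releases lock-h and lock-b
  bravo waits on lock-r — all released -> runs and releases lock-q and lock-c
  foxtrot waits on lock-c and lock-r — all released -> runs and releases lock-d and lock-l
  echo waits on nothing -> runs at once and releases lock-k and lock-s
  india waits on nothing -> runs at once and releases lock-j and lock-t
  delta waits on lock-d, lock-s, lock-h and lock-r — all released -> runs and releases lock-e and lock-f
  hotel waits on nothing -> runs at once and releases lock-m and lock-p


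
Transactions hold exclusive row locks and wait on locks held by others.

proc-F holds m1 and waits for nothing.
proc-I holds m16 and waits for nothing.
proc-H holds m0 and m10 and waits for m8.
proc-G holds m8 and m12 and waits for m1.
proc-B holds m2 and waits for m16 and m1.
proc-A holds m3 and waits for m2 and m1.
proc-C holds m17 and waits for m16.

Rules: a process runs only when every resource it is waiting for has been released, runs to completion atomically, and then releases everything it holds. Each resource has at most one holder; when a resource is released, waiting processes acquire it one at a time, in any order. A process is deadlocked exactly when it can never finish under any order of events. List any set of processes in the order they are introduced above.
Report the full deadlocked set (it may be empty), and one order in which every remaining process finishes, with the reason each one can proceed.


Nothing here is deadlocked.
Key observation: the waits form no ring: some process can always run, and its releases unblock the others one by one.
The rest can finish in the order proc-I, proc-F, proc-G, proc-C, proc-B, proc-A, proc-H.
Step-by-step check:
  proc-I waits on nothing -> runs at once and releases m16
  proc-F waits on nothing -> runs at once and releases m1
  proc-G: everything it awaited (m1) is free; runs, freeing m8 and m12
  proc-C: everything it awaited (m16) is free; runs, freeing m17
  proc-B: everything it awaited (m16 and m1) is free; runs, freeing m2
  proc-A: everything it awaited (m2 and m1) is free; runs, freeing m3
  proc-H: everything it awaited (m8) is free; runs, freeing m0 and m10


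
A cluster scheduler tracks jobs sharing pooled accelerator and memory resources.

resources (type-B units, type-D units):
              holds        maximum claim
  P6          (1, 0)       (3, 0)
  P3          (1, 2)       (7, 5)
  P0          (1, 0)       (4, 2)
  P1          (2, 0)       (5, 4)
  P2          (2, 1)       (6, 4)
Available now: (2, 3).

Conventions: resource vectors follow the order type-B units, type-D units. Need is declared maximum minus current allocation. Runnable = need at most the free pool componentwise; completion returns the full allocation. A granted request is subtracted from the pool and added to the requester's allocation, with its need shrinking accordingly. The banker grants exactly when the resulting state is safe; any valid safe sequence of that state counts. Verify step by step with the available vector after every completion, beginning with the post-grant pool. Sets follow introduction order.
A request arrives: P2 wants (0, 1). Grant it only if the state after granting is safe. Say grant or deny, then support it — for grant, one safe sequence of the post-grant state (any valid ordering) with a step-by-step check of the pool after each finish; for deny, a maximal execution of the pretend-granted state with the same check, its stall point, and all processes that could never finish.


GRANT. The post-grant state is safe; one safe sequence: P6, P0, P2, P3, P1.
Key observation: the transfer keeps a workable pool ((2, 2)); P6 starts the safe sequence.
Verifying the post-grant state step by step:
  pool = (2, 2)
  run P6 (needs (2, 0), free (2, 2)); after release of (1, 0) the pool is (3, 2)
  run P0 (needs (3, 2), free (3, 2)); after release of (1, 0) the pool is (4, 2)
  run P2 (needs (4, 2), free (4, 2)); after release of (2, 2) the pool is (6, 4)
  run P3 (needs (6, 3), free (6, 4)); after release of (1, 2) the pool is (7, 6)
  run P1 (needs (3, 4), free (7, 6)); after release of (2, 0) the pool is (9, 6)


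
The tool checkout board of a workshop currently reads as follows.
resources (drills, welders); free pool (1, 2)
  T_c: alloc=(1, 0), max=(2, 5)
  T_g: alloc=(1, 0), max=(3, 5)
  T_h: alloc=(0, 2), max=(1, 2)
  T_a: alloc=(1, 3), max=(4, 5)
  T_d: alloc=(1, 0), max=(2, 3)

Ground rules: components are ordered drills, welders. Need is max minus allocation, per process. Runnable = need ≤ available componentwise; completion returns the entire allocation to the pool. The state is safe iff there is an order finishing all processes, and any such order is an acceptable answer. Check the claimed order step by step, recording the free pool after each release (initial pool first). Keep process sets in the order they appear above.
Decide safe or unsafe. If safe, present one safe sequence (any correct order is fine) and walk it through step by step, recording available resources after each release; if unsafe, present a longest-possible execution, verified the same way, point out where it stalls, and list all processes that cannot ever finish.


UNSAFE.
Key observation: after T_h, T_d the pool peaks at (2, 4), and each blocked process is short somewhere: T_c on welders; T_g on welders; T_a on drills.
The run T_h, T_d cannot be extended any further. Verifying each step:
  pool = (1, 2)
  T_h needs (1, 0) <= (1, 2) -> finishes; pool += (0, 2) = (1, 4)
  T_d needs (1, 3) <= (1, 4) -> finishes; pool += (1, 0) = (2, 4)
  blocked: T_c wants (1, 5), pool (2, 4) — not enough welders
  blocked: T_g wants (2, 5), pool (2, 4) — not enough welders
  blocked: T_a wants (3, 2), pool (2, 4) — not enough drills
Never able to finish: T_c, T_g and T_a.


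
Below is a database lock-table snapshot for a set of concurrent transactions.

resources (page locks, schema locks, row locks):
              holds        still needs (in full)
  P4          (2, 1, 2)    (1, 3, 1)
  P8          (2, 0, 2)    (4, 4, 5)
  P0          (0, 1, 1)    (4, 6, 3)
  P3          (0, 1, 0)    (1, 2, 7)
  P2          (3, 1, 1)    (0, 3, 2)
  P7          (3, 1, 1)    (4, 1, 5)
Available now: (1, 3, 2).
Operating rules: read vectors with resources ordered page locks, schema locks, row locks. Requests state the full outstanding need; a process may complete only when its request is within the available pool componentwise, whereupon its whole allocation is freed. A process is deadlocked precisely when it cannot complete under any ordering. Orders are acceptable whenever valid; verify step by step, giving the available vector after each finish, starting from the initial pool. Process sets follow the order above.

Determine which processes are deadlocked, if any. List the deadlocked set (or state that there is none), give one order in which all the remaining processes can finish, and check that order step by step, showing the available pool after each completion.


No process is deadlocked.
Key observation: starting with P4, each completion frees enough for the next — no one is permanently blocked.
A valid finishing order for the others: P4, P2, P7, P0, P8, P3. Walking it through:
  pool = (1, 3, 2)
  P4 needs (1, 3, 1) <= (1, 3, 2) -> finishes; pool += (2, 1, 2) = (3, 4, 4)
  P2 needs (0, 3, 2) <= (3, 4, 4) -> finishes; pool += (3, 1, 1) = (6, 5, 5)
  P7 needs (4, 1, 5) <= (6, 5, 5) -> finishes; pool += (3, 1, 1) = (9, 6, 6)
  P0 needs (4, 6, 3) <= (9, 6, 6) -> finishes; pool += (0, 1, 1) = (9, 7, 7)
  P8 needs (4, 4, 5) <= (9, 7, 7) -> finishes; pool += (2, 0, 2) = (11, 7, 9)
  P3 needs (1, 2, 7) <= (11, 7, 9) -> finishes; pool += (0, 1, 0) = (11, 8, 9)


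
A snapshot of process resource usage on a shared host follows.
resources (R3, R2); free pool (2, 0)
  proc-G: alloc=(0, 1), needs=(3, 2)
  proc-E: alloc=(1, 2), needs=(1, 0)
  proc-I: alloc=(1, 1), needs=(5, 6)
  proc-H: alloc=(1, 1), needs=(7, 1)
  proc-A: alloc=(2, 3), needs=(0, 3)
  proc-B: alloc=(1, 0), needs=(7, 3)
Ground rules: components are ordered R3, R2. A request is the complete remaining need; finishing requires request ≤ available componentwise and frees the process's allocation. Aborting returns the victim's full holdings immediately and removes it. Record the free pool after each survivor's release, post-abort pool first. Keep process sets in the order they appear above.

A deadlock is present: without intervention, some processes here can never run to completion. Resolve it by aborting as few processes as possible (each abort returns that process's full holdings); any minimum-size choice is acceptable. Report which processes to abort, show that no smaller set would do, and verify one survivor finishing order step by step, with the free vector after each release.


The answer: abort proc-B.
Key observation: the deadlocked proc-H becomes finishable only because proc-B released (1, 0); it completes at step 5 below.
Why nothing smaller works: aborting no one leaves the state deadlocked as given.
The survivors complete as proc-E, proc-G, proc-A, proc-I, proc-H. Verifying each step (starting from the post-abort pool):
  pool = (3, 0)
  proc-E: need (1, 0) fits (3, 0); releases (1, 2), pool now (4, 2)
  proc-G: need (3, 2) fits (4, 2); releases (0, 1), pool now (4, 3)
  proc-A: need (0, 3) fits (4, 3); releases (2, 3), pool now (6, 6)
  proc-I: need (5, 6) fits (6, 6); releases (1, 1), pool now (7, 7)
  proc-H: need (7, 1) fits (7, 7); releases (1, 1), pool now (8, 8)


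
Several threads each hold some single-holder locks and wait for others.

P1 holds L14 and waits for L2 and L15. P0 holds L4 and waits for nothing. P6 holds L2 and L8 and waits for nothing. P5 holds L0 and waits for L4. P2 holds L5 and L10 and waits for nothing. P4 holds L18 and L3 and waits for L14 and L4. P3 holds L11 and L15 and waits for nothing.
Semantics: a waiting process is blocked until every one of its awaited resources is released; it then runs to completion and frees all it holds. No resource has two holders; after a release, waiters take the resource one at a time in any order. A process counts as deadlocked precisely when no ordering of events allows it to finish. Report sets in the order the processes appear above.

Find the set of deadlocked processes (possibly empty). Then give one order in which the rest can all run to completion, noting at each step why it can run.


The deadlocked set is empty.
Key observation: all waits point, directly or indirectly, at processes that can finish, so nothing is permanently blocked.
One completion order for the rest: P0, P6, P5, P3, P1, P4, P2.
Check, step by step:
  P0: no waits; runs immediately, freeing L4
  P6: no waits; runs immediately, freeing L2 and L8
  P5: everything it awaited (L4) is free; runs, freeing L0
  P3: no waits; runs immediately, freeing L11 and L15
  P1: everything it awaited (L2 and L15) is free; runs, freeing L14
  P4: everything it awaited (L14 and L4) is free; runs, freeing L18 and L3
  P2: no waits; runs immediately, freeing L5 and L10
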